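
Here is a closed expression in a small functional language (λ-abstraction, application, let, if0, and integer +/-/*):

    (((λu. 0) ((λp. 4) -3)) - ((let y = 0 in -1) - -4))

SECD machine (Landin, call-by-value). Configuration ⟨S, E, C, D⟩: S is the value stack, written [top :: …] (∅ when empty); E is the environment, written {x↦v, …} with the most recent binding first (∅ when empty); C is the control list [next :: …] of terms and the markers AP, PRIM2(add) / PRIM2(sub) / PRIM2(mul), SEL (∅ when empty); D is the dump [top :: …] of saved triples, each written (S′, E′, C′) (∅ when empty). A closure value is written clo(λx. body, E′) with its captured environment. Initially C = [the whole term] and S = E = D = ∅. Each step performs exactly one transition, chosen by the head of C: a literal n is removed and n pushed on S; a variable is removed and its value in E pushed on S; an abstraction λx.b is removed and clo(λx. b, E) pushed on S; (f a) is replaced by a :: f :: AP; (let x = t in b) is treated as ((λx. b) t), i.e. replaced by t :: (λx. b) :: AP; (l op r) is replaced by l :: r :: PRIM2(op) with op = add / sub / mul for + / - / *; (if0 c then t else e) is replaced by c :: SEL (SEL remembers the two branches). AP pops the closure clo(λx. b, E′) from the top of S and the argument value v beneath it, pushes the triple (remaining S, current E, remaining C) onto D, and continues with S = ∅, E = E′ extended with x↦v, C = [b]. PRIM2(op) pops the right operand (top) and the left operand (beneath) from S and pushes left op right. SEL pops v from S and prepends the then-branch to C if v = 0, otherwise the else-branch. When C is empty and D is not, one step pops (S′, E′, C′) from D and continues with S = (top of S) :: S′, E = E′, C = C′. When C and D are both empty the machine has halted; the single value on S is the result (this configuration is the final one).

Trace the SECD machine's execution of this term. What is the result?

step 0: [S=∅ | E=∅ | C=[(((λu. 0) ((λp. 4) -3)) - ((let y = 0 in -1) - -4))] | D=∅]
step 1: [S=∅ | E=∅ | C=[((λu. 0) ((λp. 4) -3)) :: ((let y = 0 in -1) - -4) :: PRIM2(sub)] | D=∅]
step 2: [S=∅ | E=∅ | C=[((λp. 4) -3) :: (λu. 0) :: AP :: ((let y = 0 in -1) - -4) :: PRIM2(sub)] | D=∅]
step 3: [S=∅ | E=∅ | C=[-3 :: (λp. 4) :: AP :: (λu. 0) :: AP :: ((let y = 0 in -1) - -4) :: PRIM2(sub)] | D=∅]
step 4: [S=[-3] | E=∅ | C=[(λp. 4) :: AP :: (λu. 0) :: AP :: ((let y = 0 in -1) - -4) :: PRIM2(sub)] | D=∅]
step 5: [S=[clo(λp. 4, ∅) :: -3] | E=∅ | C=[AP :: (λu. 0) :: AP :: ((let y = 0 in -1) - -4) :: PRIM2(sub)] | D=∅]
step 6: [S=∅ | E={p↦-3} | C=[4] | D=[(∅, ∅, [(λu. 0) :: AP :: ((let y = 0 in -1) - -4) :: PRIM2(sub)])]]
step 7: [S=[4] | E={p↦-3} | C=∅ | D=[(∅, ∅, [(λu. 0) :: AP :: ((let y = 0 in -1) - -4) :: PRIM2(sub)])]]
step 8: [S=[4] | E=∅ | C=[(λu. 0) :: AP :: ((let y = 0 in -1) - -4) :: PRIM2(sub)] | D=∅]
step 9: [S=[clo(λu. 0, ∅) :: 4] | E=∅ | C=[AP :: ((let y = 0 in -1) - -4) :: PRIM2(sub)] | D=∅]
step 10: [S=∅ | E={u↦4} | C=[0] | D=[(∅, ∅, [((let y = 0 in -1) - -4) :: PRIM2(sub)])]]
step 11: [S=[0] | E={u↦4} | C=∅ | D=[(∅, ∅, [((let y = 0 in -1) - -4) :: PRIM2(sub)])]]
step 12: [S=[0] | E=∅ | C=[((let y = 0 in -1) - -4) :: PRIM2(sub)] | D=∅]
step 13: [S=[0] | E=∅ | C=[(let y = 0 in -1) :: -4 :: PRIM2(sub) :: PRIM2(sub)] | D=∅]
step 14: [S=[0] | E=∅ | C=[0 :: (λy. -1) :: AP :: -4 :: PRIM2(sub) :: PRIM2(sub)] | D=∅]
step 15: [S=[0 :: 0] | E=∅ | C=[(λy. -1) :: AP :: -4 :: PRIM2(sub) :: PRIM2(sub)] | D=∅]
step 16: [S=[clo(λy. -1, ∅) :: 0 :: 0] | E=∅ | C=[AP :: -4 :: PRIM2(sub) :: PRIM2(sub)] | D=∅]
step 17: [S=∅ | E={y↦0} | C=[-1] | D=[([0], ∅, [-4 :: PRIM2(sub) :: PRIM2(sub)])]]
step 18: [S=[-1] | E={y↦0} | C=∅ | D=[([0], ∅, [-4 :: PRIM2(sub) :: PRIM2(sub)])]]
step 19: [S=[-1 :: 0] | E=∅ | C=[-4 :: PRIM2(sub) :: PRIM2(sub)] | D=∅]
step 20: [S=[-4 :: -1 :: 0] | E=∅ | C=[PRIM2(sub) :: PRIM2(sub)] | D=∅]
step 21: [S=[3 :: 0] | E=∅ | C=[PRIM2(sub)] | D=∅]
step 22: [S=[-3] | E=∅ | C=∅ | D=∅]
→ final value -3

Answer: -3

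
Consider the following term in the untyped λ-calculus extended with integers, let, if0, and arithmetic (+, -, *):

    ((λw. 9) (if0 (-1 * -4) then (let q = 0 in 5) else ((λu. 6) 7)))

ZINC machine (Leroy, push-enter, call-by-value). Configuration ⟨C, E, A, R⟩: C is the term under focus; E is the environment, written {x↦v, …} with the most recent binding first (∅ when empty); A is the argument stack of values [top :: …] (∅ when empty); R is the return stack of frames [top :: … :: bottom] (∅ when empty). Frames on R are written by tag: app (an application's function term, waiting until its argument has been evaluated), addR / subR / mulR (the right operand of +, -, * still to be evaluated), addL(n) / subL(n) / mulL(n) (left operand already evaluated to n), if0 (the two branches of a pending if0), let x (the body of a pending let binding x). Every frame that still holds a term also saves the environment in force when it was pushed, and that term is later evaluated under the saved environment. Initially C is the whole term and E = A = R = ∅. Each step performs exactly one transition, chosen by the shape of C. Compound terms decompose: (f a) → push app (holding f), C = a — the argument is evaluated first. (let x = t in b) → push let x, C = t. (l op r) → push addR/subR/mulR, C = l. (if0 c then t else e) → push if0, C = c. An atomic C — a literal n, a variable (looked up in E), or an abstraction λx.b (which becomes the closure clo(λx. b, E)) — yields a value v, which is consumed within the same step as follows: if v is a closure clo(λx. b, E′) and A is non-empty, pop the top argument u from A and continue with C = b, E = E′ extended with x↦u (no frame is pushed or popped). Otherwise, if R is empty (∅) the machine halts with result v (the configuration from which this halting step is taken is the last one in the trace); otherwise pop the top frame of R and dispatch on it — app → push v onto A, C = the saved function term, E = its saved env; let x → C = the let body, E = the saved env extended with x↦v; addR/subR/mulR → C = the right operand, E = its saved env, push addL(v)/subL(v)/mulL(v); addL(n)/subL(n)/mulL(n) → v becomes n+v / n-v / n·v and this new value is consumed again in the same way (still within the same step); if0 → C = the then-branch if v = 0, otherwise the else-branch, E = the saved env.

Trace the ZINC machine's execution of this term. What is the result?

Answer: 9

Execution trace:
t=0: <C=((λw. 9) (if0 (-1 * -4) then (let q = 0 in 5) else ((λu. 6) 7))), E=∅, A=∅, R=∅>
t=1: <C=(if0 (-1 * -4) then (let q = 0 in 5) else ((λu. 6) 7)), E=∅, A=∅, R=[app]>
t=2: <C=(-1 * -4), E=∅, A=∅, R=[if0 :: app]>
t=3: <C=-1, E=∅, A=∅, R=[mulR :: if0 :: app]>
t=4: <C=-4, E=∅, A=∅, R=[mulL(-1) :: if0 :: app]>
t=5: <C=((λu. 6) 7), E=∅, A=∅, R=[app]>
t=6: <C=7, E=∅, A=∅, R=[app :: app]>
t=7: <C=(λu. 6), E=∅, A=[7], R=[app]>
t=8: <C=6, E={u↦7}, A=∅, R=[app]>
t=9: <C=(λw. 9), E=∅, A=[6], R=∅>
t=10: <C=9, E={w↦6}, A=∅, R=∅>
→ final value 9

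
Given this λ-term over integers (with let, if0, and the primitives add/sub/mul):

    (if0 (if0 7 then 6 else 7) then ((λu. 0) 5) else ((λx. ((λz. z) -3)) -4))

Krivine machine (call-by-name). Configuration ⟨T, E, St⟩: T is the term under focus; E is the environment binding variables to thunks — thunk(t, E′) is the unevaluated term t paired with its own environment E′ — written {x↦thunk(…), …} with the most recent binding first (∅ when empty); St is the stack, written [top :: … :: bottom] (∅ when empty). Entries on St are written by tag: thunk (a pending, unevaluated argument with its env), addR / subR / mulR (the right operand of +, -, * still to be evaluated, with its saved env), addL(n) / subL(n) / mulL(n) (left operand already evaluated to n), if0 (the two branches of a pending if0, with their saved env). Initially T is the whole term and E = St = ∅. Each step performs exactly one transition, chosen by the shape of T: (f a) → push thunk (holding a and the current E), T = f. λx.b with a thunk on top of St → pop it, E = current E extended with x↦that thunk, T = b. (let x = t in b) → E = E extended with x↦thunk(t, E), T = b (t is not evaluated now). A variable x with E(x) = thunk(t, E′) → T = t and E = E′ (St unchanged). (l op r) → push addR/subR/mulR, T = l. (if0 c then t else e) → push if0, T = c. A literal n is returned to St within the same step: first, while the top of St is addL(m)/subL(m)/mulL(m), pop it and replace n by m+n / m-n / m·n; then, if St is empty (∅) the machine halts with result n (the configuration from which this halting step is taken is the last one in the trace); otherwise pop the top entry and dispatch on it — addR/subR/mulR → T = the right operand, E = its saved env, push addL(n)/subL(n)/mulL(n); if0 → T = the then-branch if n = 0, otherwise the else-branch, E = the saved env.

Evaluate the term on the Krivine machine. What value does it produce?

step 0: ⟨T=(if0 (if0 7 then 6 else 7) then ((λu. 0) 5) else ((λx. ((λz. z) -3)) -4)); E=∅; St=∅⟩
step 1: ⟨T=(if0 7 then 6 else 7); E=∅; St=[if0]⟩
step 2: ⟨T=7; E=∅; St=[if0 :: if0]⟩
step 3: ⟨T=7; E=∅; St=[if0]⟩
step 4: ⟨T=((λx. ((λz. z) -3)) -4); E=∅; St=∅⟩
step 5: ⟨T=(λx. ((λz. z) -3)); E=∅; St=[thunk]⟩
step 6: ⟨T=((λz. z) -3); E={x↦thunk(-4, ∅)}; St=∅⟩
step 7: ⟨T=(λz. z); E={x↦thunk(-4, ∅)}; St=[thunk]⟩
step 8: ⟨T=z; E={z↦thunk(-3, {x↦thunk(-4, ∅)}), x↦thunk(-4, ∅)}; St=∅⟩
step 9: ⟨T=-3; E={x↦thunk(-4, ∅)}; St=∅⟩
→ final value -3

Answer: -3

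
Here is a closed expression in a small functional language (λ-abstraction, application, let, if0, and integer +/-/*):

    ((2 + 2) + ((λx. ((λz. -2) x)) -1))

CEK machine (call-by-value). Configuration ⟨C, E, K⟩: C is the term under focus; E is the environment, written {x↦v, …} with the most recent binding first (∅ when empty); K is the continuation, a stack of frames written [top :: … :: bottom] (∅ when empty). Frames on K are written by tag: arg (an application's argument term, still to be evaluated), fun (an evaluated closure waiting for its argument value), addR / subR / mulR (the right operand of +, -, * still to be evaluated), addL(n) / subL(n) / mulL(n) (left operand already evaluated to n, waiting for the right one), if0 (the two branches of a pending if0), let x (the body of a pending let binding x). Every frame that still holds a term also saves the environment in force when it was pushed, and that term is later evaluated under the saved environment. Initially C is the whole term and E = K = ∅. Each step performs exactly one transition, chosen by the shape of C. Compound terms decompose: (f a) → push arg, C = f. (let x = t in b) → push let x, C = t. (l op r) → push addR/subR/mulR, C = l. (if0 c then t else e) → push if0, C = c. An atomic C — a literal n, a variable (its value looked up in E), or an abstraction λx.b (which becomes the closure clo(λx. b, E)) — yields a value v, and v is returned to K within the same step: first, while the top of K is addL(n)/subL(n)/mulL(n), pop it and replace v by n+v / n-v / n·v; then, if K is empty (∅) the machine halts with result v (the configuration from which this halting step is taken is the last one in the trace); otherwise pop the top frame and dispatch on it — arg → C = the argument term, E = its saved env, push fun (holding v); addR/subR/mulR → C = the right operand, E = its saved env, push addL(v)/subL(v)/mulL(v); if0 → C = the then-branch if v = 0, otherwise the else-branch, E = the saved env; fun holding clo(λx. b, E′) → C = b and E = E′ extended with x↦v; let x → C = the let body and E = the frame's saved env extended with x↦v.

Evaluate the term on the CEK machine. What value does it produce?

Answer: 2

Machine steps:
0. [C=((2 + 2) + ((λx. ((λz. -2) x)) -1)) | E=∅ | K=∅]
1. [C=(2 + 2) | E=∅ | K=[addR]]
2. [C=2 | E=∅ | K=[addR :: addR]]
3. [C=2 | E=∅ | K=[addL(2) :: addR]]
4. [C=((λx. ((λz. -2) x)) -1) | E=∅ | K=[addL(4)]]
5. [C=(λx. ((λz. -2) x)) | E=∅ | K=[arg :: addL(4)]]
6. [C=-1 | E=∅ | K=[fun :: addL(4)]]
7. [C=((λz. -2) x) | E={x↦-1} | K=[addL(4)]]
8. [C=(λz. -2) | E={x↦-1} | K=[arg :: addL(4)]]
9. [C=x | E={x↦-1} | K=[fun :: addL(4)]]
10. [C=-2 | E={z↦-1, x↦-1} | K=[addL(4)]]
→ final value 2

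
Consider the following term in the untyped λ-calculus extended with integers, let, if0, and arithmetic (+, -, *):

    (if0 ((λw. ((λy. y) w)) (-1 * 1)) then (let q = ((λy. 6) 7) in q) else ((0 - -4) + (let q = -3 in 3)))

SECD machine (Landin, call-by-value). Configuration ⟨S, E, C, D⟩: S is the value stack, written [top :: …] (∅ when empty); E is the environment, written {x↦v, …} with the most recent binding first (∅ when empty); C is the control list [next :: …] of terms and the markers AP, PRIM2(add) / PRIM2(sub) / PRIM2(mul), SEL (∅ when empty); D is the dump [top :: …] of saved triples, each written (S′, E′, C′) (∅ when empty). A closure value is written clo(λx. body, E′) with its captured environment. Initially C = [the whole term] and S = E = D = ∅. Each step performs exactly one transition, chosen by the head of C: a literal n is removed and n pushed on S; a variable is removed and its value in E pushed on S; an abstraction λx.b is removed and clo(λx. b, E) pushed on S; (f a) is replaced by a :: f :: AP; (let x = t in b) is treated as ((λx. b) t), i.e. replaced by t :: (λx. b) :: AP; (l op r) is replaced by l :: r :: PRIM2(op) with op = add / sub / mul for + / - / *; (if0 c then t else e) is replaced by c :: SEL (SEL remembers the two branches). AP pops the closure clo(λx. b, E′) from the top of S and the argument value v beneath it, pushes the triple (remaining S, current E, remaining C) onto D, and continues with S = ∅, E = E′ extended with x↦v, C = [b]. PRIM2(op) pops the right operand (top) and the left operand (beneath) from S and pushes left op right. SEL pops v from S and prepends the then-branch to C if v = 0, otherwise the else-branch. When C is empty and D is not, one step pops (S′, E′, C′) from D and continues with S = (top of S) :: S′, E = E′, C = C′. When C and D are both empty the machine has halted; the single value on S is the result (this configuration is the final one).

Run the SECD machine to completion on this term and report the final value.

[0] ⟨S=∅; E=∅; C=[(if0 ((λw. ((λy. y) w)) (-1 * 1)) then (let q = ((λy. 6) 7) in q) else ((0 - -4) + (let q = -3 in 3)))]; D=∅⟩
[1] ⟨S=∅; E=∅; C=[((λw. ((λy. y) w)) (-1 * 1)) :: SEL]; D=∅⟩
[2] ⟨S=∅; E=∅; C=[(-1 * 1) :: (λw. ((λy. y) w)) :: AP :: SEL]; D=∅⟩
[3] ⟨S=∅; E=∅; C=[-1 :: 1 :: PRIM2(mul) :: (λw. ((λy. y) w)) :: AP :: SEL]; D=∅⟩
[4] ⟨S=[-1]; E=∅; C=[1 :: PRIM2(mul) :: (λw. ((λy. y) w)) :: AP :: SEL]; D=∅⟩
[5] ⟨S=[1 :: -1]; E=∅; C=[PRIM2(mul) :: (λw. ((λy. y) w)) :: AP :: SEL]; D=∅⟩
[6] ⟨S=[-1]; E=∅; C=[(λw. ((λy. y) w)) :: AP :: SEL]; D=∅⟩
[7] ⟨S=[clo(λw. ((λy. y) w), ∅) :: -1]; E=∅; C=[AP :: SEL]; D=∅⟩
[8] ⟨S=∅; E={w↦-1}; C=[((λy. y) w)]; D=[(∅, ∅, [SEL])]⟩
[9] ⟨S=∅; E={w↦-1}; C=[w :: (λy. y) :: AP]; D=[(∅, ∅, [SEL])]⟩
[10] ⟨S=[-1]; E={w↦-1}; C=[(λy. y) :: AP]; D=[(∅, ∅, [SEL])]⟩
[11] ⟨S=[clo(λy. y, {w↦-1}) :: -1]; E={w↦-1}; C=[AP]; D=[(∅, ∅, [SEL])]⟩
[12] ⟨S=∅; E={y↦-1, w↦-1}; C=[y]; D=[(∅, {w↦-1}, ∅) :: (∅, ∅, [SEL])]⟩
[13] ⟨S=[-1]; E={y↦-1, w↦-1}; C=∅; D=[(∅, {w↦-1}, ∅) :: (∅, ∅, [SEL])]⟩
[14] ⟨S=[-1]; E={w↦-1}; C=∅; D=[(∅, ∅, [SEL])]⟩
[15] ⟨S=[-1]; E=∅; C=[SEL]; D=∅⟩
[16] ⟨S=∅; E=∅; C=[((0 - -4) + (let q = -3 in 3))]; D=∅⟩
[17] ⟨S=∅; E=∅; C=[(0 - -4) :: (let q = -3 in 3) :: PRIM2(add)]; D=∅⟩
[18] ⟨S=∅; E=∅; C=[0 :: -4 :: PRIM2(sub) :: (let q = -3 in 3) :: PRIM2(add)]; D=∅⟩
[19] ⟨S=[0]; E=∅; C=[-4 :: PRIM2(sub) :: (let q = -3 in 3) :: PRIM2(add)]; D=∅⟩
[20] ⟨S=[-4 :: 0]; E=∅; C=[PRIM2(sub) :: (let q = -3 in 3) :: PRIM2(add)]; D=∅⟩
[21] ⟨S=[4]; E=∅; C=[(let q = -3 in 3) :: PRIM2(add)]; D=∅⟩
[22] ⟨S=[4]; E=∅; C=[-3 :: (λq. 3) :: AP :: PRIM2(add)]; D=∅⟩
[23] ⟨S=[-3 :: 4]; E=∅; C=[(λq. 3) :: AP :: PRIM2(add)]; D=∅⟩
[24] ⟨S=[clo(λq. 3, ∅) :: -3 :: 4]; E=∅; C=[AP :: PRIM2(add)]; D=∅⟩
[25] ⟨S=∅; E={q↦-3}; C=[3]; D=[([4], ∅, [PRIM2(add)])]⟩
[26] ⟨S=[3]; E={q↦-3}; C=∅; D=[([4], ∅, [PRIM2(add)])]⟩
[27] ⟨S=[3 :: 4]; E=∅; C=[PRIM2(add)]; D=∅⟩
[28] ⟨S=[7]; E=∅; C=∅; D=∅⟩
→ final value 7

Answer: 7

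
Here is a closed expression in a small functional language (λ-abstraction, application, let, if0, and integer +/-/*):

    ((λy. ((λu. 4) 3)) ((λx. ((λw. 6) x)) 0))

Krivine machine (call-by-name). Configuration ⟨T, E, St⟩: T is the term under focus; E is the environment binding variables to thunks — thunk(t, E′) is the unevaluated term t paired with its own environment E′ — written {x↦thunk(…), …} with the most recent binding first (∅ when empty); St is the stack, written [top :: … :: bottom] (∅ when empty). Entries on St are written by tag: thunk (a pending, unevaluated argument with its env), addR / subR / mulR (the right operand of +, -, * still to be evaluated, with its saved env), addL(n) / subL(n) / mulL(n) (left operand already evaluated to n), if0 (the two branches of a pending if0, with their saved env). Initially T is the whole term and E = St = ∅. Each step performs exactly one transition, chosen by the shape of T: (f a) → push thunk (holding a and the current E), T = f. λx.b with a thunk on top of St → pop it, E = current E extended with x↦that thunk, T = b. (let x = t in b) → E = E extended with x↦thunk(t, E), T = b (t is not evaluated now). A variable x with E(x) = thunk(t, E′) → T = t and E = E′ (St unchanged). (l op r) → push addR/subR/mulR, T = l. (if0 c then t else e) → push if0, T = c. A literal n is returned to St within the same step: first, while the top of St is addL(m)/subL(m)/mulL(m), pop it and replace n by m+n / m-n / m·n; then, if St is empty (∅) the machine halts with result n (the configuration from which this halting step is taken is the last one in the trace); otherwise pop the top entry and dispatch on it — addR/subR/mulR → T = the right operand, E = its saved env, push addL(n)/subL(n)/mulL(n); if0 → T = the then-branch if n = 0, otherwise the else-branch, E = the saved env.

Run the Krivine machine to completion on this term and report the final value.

[0] <T=((λy. ((λu. 4) 3)) ((λx. ((λw. 6) x)) 0)), E=∅, St=∅>
[1] <T=(λy. ((λu. 4) 3)), E=∅, St=[thunk]>
[2] <T=((λu. 4) 3), E={y↦thunk(((λx. ((λw. 6) x)) 0), ∅)}, St=∅>
[3] <T=(λu. 4), E={y↦thunk(((λx. ((λw. 6) x)) 0), ∅)}, St=[thunk]>
[4] <T=4, E={u↦thunk(3, {y↦thunk(((λx. ((λw. 6) x)) 0), ∅)}), y↦thunk(((λx. ((λw. 6) x)) 0), ∅)}, St=∅>
→ final value 4

Answer: 4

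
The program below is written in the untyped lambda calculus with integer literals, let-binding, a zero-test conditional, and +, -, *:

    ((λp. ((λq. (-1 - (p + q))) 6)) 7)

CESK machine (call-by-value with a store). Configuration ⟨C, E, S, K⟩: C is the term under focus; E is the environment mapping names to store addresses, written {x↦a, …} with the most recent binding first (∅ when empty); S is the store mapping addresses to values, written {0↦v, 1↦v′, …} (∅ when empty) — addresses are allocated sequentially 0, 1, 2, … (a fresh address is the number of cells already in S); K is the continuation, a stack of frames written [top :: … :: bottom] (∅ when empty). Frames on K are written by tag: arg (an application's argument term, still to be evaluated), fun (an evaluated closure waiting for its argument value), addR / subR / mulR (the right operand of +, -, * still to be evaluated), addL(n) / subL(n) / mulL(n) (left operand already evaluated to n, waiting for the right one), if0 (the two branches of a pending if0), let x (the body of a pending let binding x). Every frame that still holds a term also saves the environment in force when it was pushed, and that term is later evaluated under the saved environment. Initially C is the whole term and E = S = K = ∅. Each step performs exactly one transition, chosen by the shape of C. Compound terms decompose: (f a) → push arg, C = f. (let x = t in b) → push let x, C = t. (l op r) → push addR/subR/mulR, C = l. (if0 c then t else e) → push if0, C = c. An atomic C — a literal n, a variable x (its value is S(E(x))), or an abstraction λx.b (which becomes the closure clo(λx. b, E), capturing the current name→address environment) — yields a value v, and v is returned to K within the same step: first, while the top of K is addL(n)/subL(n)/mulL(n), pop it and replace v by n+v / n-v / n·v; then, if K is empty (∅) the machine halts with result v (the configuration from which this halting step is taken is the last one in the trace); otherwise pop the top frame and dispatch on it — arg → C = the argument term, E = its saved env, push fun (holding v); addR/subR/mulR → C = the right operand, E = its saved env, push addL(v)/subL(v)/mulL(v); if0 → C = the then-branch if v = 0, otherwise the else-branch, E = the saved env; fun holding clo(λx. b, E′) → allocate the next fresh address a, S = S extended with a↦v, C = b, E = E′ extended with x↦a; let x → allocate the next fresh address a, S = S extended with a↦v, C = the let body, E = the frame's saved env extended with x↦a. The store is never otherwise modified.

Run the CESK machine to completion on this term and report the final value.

step 0: <C=((λp. ((λq. (-1 - (p + q))) 6)) 7), E=∅, S=∅, K=∅>
step 1: <C=(λp. ((λq. (-1 - (p + q))) 6)), E=∅, S=∅, K=[arg]>
step 2: <C=7, E=∅, S=∅, K=[fun]>
step 3: <C=((λq. (-1 - (p + q))) 6), E={p↦0}, S={0↦7}, K=∅>
step 4: <C=(λq. (-1 - (p + q))), E={p↦0}, S={0↦7}, K=[arg]>
step 5: <C=6, E={p↦0}, S={0↦7}, K=[fun]>
step 6: <C=(-1 - (p + q)), E={q↦1, p↦0}, S={0↦7, 1↦6}, K=∅>
step 7: <C=-1, E={q↦1, p↦0}, S={0↦7, 1↦6}, K=[subR]>
step 8: <C=(p + q), E={q↦1, p↦0}, S={0↦7, 1↦6}, K=[subL(-1)]>
step 9: <C=p, E={q↦1, p↦0}, S={0↦7, 1↦6}, K=[addR :: subL(-1)]>
step 10: <C=q, E={q↦1, p↦0}, S={0↦7, 1↦6}, K=[addL(7) :: subL(-1)]>
→ final value -14

Answer: -14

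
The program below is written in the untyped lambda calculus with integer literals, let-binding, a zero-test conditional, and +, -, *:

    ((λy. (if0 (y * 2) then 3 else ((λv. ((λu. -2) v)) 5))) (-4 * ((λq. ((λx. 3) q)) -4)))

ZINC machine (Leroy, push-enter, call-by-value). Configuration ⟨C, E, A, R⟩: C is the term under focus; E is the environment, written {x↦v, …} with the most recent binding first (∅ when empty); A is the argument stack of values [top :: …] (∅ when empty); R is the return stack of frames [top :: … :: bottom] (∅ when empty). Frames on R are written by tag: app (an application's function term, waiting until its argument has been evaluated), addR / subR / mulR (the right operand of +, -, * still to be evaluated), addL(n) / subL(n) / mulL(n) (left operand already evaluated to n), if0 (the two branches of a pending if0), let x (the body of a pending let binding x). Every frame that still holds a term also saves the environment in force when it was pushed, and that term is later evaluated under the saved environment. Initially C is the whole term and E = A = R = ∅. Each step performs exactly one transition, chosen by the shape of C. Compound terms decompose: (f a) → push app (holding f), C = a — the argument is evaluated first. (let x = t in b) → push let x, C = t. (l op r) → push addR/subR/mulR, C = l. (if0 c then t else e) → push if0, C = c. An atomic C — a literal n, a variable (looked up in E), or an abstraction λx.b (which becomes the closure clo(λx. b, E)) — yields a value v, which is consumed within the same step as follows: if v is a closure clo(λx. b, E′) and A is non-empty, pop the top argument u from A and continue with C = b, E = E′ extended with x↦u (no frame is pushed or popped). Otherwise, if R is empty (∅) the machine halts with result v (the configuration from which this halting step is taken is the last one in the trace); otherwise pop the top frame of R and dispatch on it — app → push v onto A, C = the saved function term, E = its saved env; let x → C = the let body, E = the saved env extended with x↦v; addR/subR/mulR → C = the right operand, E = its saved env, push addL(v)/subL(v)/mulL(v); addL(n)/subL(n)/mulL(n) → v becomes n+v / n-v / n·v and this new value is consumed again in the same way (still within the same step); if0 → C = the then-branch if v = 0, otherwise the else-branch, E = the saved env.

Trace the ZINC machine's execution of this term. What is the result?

[0] ⟨C=((λy. (if0 (y * 2) then 3 else ((λv. ((λu. -2) v)) 5))) (-4 * ((λq. ((λx. 3) q)) -4))); E=∅; A=∅; R=∅⟩
[1] ⟨C=(-4 * ((λq. ((λx. 3) q)) -4)); E=∅; A=∅; R=[app]⟩
[2] ⟨C=-4; E=∅; A=∅; R=[mulR :: app]⟩
[3] ⟨C=((λq. ((λx. 3) q)) -4); E=∅; A=∅; R=[mulL(-4) :: app]⟩
[4] ⟨C=-4; E=∅; A=∅; R=[app :: mulL(-4) :: app]⟩
[5] ⟨C=(λq. ((λx. 3) q)); E=∅; A=[-4]; R=[mulL(-4) :: app]⟩
[6] ⟨C=((λx. 3) q); E={q↦-4}; A=∅; R=[mulL(-4) :: app]⟩
[7] ⟨C=q; E={q↦-4}; A=∅; R=[app :: mulL(-4) :: app]⟩
[8] ⟨C=(λx. 3); E={q↦-4}; A=[-4]; R=[mulL(-4) :: app]⟩
[9] ⟨C=3; E={x↦-4, q↦-4}; A=∅; R=[mulL(-4) :: app]⟩
[10] ⟨C=(λy. (if0 (y * 2) then 3 else ((λv. ((λu. -2) v)) 5))); E=∅; A=[-12]; R=∅⟩
[11] ⟨C=(if0 (y * 2) then 3 else ((λv. ((λu. -2) v)) 5)); E={y↦-12}; A=∅; R=∅⟩
[12] ⟨C=(y * 2); E={y↦-12}; A=∅; R=[if0]⟩
[13] ⟨C=y; E={y↦-12}; A=∅; R=[mulR :: if0]⟩
[14] ⟨C=2; E={y↦-12}; A=∅; R=[mulL(-12) :: if0]⟩
[15] ⟨C=((λv. ((λu. -2) v)) 5); E={y↦-12}; A=∅; R=∅⟩
[16] ⟨C=5; E={y↦-12}; A=∅; R=[app]⟩
[17] ⟨C=(λv. ((λu. -2) v)); E={y↦-12}; A=[5]; R=∅⟩
[18] ⟨C=((λu. -2) v); E={v↦5, y↦-12}; A=∅; R=∅⟩
[19] ⟨C=v; E={v↦5, y↦-12}; A=∅; R=[app]⟩
[20] ⟨C=(λu. -2); E={v↦5, y↦-12}; A=[5]; R=∅⟩
[21] ⟨C=-2; E={u↦5, v↦5, y↦-12}; A=∅; R=∅⟩
→ final value -2

Answer: -2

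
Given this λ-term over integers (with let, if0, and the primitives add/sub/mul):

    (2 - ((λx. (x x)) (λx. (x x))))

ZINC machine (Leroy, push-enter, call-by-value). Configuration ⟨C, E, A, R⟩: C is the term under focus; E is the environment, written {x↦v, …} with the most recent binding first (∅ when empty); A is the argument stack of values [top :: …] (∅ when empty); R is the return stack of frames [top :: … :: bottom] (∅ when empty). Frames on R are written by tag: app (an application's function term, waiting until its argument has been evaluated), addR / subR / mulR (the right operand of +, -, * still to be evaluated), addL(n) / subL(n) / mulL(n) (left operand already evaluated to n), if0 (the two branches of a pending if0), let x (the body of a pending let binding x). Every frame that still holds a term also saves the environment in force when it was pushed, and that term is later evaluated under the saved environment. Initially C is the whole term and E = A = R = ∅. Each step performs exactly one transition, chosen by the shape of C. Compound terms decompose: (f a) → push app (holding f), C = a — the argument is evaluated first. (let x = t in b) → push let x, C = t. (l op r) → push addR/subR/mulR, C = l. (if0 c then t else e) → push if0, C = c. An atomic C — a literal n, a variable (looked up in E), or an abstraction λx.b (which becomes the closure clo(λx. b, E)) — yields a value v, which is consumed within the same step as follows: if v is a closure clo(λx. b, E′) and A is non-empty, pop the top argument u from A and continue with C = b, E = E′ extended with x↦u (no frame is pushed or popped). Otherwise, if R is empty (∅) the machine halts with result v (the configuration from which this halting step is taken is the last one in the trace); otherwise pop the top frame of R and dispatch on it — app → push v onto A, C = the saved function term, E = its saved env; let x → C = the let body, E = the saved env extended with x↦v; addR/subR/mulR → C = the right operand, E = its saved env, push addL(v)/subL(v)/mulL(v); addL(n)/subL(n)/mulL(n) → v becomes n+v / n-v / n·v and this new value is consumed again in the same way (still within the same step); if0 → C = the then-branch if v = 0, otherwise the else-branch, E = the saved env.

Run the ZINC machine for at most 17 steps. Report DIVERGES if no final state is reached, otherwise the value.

0. <C=(2 - ((λx. (x x)) (λx. (x x)))), E=∅, A=∅, R=∅>
1. <C=2, E=∅, A=∅, R=[subR]>
2. <C=((λx. (x x)) (λx. (x x))), E=∅, A=∅, R=[subL(2)]>
3. <C=(λx. (x x)), E=∅, A=∅, R=[app :: subL(2)]>
4. <C=(λx. (x x)), E=∅, A=[clo(λx. (x x), ∅)], R=[subL(2)]>
5. <C=(x x), E={x↦clo(λx. (x x), ∅)}, A=∅, R=[subL(2)]>
6. <C=x, E={x↦clo(λx. (x x), ∅)}, A=∅, R=[app :: subL(2)]>
7. <C=x, E={x↦clo(λx. (x x), ∅)}, A=[clo(λx. (x x), ∅)], R=[subL(2)]>
… configuration repeats with period 3 (steps 5–7 recur indefinitely) …

Answer: DIVERGES (no final state within 17 steps)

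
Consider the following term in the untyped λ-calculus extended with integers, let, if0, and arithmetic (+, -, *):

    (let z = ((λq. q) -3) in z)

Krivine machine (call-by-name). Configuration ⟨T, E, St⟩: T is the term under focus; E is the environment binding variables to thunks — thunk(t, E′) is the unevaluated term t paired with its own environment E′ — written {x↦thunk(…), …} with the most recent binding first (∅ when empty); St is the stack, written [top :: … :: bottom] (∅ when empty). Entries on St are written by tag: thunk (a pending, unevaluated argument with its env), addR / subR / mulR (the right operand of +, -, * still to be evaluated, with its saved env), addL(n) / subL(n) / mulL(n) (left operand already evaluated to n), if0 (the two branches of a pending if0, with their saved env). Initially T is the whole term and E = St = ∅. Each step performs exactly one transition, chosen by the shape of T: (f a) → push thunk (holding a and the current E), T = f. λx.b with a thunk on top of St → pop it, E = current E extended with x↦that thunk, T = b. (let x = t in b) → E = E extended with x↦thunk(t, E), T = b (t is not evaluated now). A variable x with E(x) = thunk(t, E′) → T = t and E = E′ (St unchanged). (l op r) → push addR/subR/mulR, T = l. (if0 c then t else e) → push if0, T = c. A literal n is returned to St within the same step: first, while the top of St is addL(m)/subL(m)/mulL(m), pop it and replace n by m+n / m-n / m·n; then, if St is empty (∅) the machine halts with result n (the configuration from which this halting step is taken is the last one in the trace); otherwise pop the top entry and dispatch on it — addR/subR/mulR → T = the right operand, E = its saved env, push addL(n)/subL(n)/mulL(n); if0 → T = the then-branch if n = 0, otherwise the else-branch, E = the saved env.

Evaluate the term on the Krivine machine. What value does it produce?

t=0: <T=(let z = ((λq. q) -3) in z), E=∅, St=∅>
t=1: <T=z, E={z↦thunk(((λq. q) -3), ∅)}, St=∅>
t=2: <T=((λq. q) -3), E=∅, St=∅>
t=3: <T=(λq. q), E=∅, St=[thunk]>
t=4: <T=q, E={q↦thunk(-3, ∅)}, St=∅>
t=5: <T=-3, E=∅, St=∅>
→ final value -3

Answer: -3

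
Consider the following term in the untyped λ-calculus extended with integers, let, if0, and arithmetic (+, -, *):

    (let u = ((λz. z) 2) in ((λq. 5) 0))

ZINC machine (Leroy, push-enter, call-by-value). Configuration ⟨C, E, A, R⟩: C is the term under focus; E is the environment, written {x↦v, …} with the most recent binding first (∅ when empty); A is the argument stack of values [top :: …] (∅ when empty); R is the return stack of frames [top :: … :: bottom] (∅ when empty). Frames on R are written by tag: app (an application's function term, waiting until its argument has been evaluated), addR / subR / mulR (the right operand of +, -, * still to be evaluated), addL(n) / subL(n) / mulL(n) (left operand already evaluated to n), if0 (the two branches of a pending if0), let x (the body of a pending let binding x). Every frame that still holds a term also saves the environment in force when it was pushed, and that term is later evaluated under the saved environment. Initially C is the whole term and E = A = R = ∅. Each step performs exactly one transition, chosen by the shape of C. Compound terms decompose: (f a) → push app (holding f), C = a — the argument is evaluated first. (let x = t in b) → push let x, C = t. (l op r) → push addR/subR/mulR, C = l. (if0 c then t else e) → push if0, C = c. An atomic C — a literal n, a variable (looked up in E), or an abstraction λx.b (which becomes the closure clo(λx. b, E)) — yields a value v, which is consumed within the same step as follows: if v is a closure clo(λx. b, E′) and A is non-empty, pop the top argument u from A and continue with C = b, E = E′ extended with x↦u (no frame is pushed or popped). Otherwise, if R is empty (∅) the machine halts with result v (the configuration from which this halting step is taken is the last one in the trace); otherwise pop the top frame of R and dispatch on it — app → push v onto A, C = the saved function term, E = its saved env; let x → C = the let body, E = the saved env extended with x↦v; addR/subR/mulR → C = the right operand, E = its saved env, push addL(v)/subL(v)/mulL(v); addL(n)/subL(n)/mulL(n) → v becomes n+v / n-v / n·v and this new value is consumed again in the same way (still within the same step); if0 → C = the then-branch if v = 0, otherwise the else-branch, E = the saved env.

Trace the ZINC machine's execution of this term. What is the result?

Answer: 5

Derivation:
t=0: <C=(let u = ((λz. z) 2) in ((λq. 5) 0)), E=∅, A=∅, R=∅>
t=1: <C=((λz. z) 2), E=∅, A=∅, R=[let u]>
t=2: <C=2, E=∅, A=∅, R=[app :: let u]>
t=3: <C=(λz. z), E=∅, A=[2], R=[let u]>
t=4: <C=z, E={z↦2}, A=∅, R=[let u]>
t=5: <C=((λq. 5) 0), E={u↦2}, A=∅, R=∅>
t=6: <C=0, E={u↦2}, A=∅, R=[app]>
t=7: <C=(λq. 5), E={u↦2}, A=[0], R=∅>
t=8: <C=5, E={q↦0, u↦2}, A=∅, R=∅>
→ final value 5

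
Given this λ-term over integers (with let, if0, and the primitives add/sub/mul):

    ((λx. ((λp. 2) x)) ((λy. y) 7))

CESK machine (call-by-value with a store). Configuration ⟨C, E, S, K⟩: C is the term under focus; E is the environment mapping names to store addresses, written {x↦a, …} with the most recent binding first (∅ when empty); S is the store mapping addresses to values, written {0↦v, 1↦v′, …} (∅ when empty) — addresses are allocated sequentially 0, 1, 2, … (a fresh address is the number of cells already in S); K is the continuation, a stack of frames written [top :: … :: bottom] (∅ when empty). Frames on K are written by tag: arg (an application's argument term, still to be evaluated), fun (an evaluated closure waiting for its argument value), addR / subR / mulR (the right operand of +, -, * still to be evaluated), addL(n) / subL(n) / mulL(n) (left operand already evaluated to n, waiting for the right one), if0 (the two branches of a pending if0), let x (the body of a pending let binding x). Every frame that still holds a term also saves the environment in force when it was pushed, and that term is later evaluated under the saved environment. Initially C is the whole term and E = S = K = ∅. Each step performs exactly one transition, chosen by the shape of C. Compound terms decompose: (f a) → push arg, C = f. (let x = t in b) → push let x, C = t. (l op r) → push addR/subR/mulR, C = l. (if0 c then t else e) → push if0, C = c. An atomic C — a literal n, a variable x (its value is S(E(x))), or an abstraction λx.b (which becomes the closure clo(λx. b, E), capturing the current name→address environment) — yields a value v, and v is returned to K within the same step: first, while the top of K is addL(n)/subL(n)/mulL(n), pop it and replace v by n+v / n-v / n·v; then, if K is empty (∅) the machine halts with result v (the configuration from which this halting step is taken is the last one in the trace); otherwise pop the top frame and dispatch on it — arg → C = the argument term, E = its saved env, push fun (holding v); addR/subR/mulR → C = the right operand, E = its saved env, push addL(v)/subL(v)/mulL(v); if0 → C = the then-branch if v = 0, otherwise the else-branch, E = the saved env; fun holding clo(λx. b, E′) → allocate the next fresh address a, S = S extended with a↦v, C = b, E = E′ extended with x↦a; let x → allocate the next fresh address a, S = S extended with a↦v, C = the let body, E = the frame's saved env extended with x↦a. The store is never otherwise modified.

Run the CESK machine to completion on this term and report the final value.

t=0: [C=((λx. ((λp. 2) x)) ((λy. y) 7)) | E=∅ | S=∅ | K=∅]
t=1: [C=(λx. ((λp. 2) x)) | E=∅ | S=∅ | K=[arg]]
t=2: [C=((λy. y) 7) | E=∅ | S=∅ | K=[fun]]
t=3: [C=(λy. y) | E=∅ | S=∅ | K=[arg :: fun]]
t=4: [C=7 | E=∅ | S=∅ | K=[fun :: fun]]
t=5: [C=y | E={y↦0} | S={0↦7} | K=[fun]]
t=6: [C=((λp. 2) x) | E={x↦1} | S={0↦7, 1↦7} | K=∅]
t=7: [C=(λp. 2) | E={x↦1} | S={0↦7, 1↦7} | K=[arg]]
t=8: [C=x | E={x↦1} | S={0↦7, 1↦7} | K=[fun]]
t=9: [C=2 | E={p↦2, x↦1} | S={0↦7, 1↦7, 2↦7} | K=∅]
→ final value 2

Answer: 2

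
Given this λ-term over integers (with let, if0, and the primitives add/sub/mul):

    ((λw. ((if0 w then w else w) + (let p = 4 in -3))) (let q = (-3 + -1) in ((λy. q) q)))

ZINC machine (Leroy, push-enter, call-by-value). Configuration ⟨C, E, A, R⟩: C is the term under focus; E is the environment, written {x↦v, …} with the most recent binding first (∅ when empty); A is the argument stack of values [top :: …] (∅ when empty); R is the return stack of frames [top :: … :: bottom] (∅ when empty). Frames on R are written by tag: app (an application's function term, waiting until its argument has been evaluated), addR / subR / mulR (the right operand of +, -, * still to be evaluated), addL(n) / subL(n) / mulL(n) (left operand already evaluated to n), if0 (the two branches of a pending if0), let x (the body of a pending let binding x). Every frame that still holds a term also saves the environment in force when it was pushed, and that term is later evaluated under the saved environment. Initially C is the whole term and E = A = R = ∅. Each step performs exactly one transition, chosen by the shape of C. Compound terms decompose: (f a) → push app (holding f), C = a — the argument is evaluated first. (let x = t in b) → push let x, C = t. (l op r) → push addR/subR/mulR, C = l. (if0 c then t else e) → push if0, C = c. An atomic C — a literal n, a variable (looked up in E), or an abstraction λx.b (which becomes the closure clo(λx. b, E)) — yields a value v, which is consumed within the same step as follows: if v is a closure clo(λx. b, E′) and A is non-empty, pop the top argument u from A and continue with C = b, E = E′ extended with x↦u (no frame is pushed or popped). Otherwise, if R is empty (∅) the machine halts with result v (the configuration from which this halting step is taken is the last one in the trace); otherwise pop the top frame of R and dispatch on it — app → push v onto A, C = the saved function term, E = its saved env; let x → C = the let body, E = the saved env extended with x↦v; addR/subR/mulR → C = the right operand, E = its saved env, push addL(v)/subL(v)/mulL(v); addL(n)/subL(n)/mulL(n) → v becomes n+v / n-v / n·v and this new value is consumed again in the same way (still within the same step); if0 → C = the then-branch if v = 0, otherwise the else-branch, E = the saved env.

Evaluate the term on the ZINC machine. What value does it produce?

[0] ⟨C=((λw. ((if0 w then w else w) + (let p = 4 in -3))) (let q = (-3 + -1) in ((λy. q) q))); E=∅; A=∅; R=∅⟩
[1] ⟨C=(let q = (-3 + -1) in ((λy. q) q)); E=∅; A=∅; R=[app]⟩
[2] ⟨C=(-3 + -1); E=∅; A=∅; R=[let q :: app]⟩
[3] ⟨C=-3; E=∅; A=∅; R=[addR :: let q :: app]⟩
[4] ⟨C=-1; E=∅; A=∅; R=[addL(-3) :: let q :: app]⟩
[5] ⟨C=((λy. q) q); E={q↦-4}; A=∅; R=[app]⟩
[6] ⟨C=q; E={q↦-4}; A=∅; R=[app :: app]⟩
[7] ⟨C=(λy. q); E={q↦-4}; A=[-4]; R=[app]⟩
[8] ⟨C=q; E={y↦-4, q↦-4}; A=∅; R=[app]⟩
[9] ⟨C=(λw. ((if0 w then w else w) + (let p = 4 in -3))); E=∅; A=[-4]; R=∅⟩
[10] ⟨C=((if0 w then w else w) + (let p = 4 in -3)); E={w↦-4}; A=∅; R=∅⟩
[11] ⟨C=(if0 w then w else w); E={w↦-4}; A=∅; R=[addR]⟩
[12] ⟨C=w; E={w↦-4}; A=∅; R=[if0 :: addR]⟩
[13] ⟨C=w; E={w↦-4}; A=∅; R=[addR]⟩
[14] ⟨C=(let p = 4 in -3); E={w↦-4}; A=∅; R=[addL(-4)]⟩
[15] ⟨C=4; E={w↦-4}; A=∅; R=[let p :: addL(-4)]⟩
[16] ⟨C=-3; E={p↦4, w↦-4}; A=∅; R=[addL(-4)]⟩
→ final value -7

Answer: -7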